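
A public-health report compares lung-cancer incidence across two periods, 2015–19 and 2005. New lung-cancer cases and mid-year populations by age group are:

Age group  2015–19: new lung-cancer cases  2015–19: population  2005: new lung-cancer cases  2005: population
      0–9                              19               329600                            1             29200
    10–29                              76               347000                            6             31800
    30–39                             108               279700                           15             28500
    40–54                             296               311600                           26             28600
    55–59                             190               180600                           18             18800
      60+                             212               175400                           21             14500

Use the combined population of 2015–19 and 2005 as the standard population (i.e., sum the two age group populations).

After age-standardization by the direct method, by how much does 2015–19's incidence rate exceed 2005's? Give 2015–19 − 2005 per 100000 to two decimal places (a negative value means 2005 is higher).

Age-specific rates per 100000 for 2015–19: 5.76, 21.90, 38.61, 94.99, 105.20, 120.87.
For 2005: 3.42, 18.87, 52.63, 90.91, 95.74, 144.83.
Combined standard total = 1775300; weights = 0.2021, 0.2134, 0.1736, 0.1916, 0.1123, 0.1070.
2015–19: 0.2021×5.76 + 0.2134×21.90 + 0.1736×38.61 + 0.1916×94.99 + 0.1123×105.20 + 0.1070×120.87 = 55.4906 per 100000.
2005: 0.2021×3.42 + 0.2134×18.87 + 0.1736×52.63 + 0.1916×90.91 + 0.1123×95.74 + 0.1070×144.83 = 57.5218 per 100000.
Difference = 55.4906 − 57.5218 = -2.0312.

-2.03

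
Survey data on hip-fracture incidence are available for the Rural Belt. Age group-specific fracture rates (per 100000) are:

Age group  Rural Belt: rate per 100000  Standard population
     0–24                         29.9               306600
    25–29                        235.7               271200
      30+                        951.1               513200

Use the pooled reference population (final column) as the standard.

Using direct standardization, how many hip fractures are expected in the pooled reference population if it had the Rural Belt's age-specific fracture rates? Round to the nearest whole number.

5612

Expected hip fractures = Σ (standard pop × age-specific rate ÷ 100000)
= 306600×29.9/100000 + 271200×235.7/100000 + 513200×951.1/100000
= 91.67 + 639.22 + 4881.05 = 5611.94.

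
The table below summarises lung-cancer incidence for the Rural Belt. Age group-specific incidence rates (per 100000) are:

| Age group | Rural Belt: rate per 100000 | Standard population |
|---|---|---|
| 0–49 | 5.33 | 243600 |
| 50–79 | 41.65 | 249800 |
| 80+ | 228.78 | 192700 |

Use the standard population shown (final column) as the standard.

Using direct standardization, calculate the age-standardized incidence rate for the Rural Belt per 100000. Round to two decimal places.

81.31

Standard total = 686100; weights = 0.3551, 0.3641, 0.2809.
Standardized rate: 0.3551×5.33 + 0.3641×41.65 + 0.2809×228.78 = 81.3124 per 100000.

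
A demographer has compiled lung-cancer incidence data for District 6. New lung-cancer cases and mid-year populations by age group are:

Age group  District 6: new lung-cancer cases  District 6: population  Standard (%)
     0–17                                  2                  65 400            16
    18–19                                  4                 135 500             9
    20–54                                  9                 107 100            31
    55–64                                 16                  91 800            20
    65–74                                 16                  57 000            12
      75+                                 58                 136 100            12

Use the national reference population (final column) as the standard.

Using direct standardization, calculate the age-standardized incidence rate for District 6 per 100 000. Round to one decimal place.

Age-specific rates per 100 000 for District 6: 3.06, 2.95, 8.40, 17.43, 28.07, 42.62.
Standard weights: 0.16, 0.09, 0.31, 0.20, 0.12, 0.12.
Standardized rate: 0.1600×3.06 + 0.0900×2.95 + 0.3100×8.40 + 0.2000×17.43 + 0.1200×28.07 + 0.1200×42.62 = 15.3282 per 100 000.

15.3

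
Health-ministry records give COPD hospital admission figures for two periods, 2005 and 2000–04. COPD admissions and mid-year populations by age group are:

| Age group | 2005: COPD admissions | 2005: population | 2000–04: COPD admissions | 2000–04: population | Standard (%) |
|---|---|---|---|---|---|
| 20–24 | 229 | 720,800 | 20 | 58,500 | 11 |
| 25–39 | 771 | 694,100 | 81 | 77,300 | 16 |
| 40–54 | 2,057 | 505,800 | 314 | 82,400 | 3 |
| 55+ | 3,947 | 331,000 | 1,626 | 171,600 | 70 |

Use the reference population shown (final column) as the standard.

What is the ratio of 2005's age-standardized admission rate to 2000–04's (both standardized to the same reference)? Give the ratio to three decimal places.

Age-specific rates per 10,000 for 2005: 3.18, 11.11, 40.67, 119.24.
For 2000–04: 3.42, 10.48, 38.11, 94.76.
Standard weights: 0.11, 0.16, 0.03, 0.70.
2005: 0.1100×3.18 + 0.1600×11.11 + 0.0300×40.67 + 0.7000×119.24 = 86.8181 per 10,000.
2000–04: 0.1100×3.42 + 0.1600×10.48 + 0.0300×38.11 + 0.7000×94.76 = 69.5245 per 10,000.
Ratio = 86.8181 ÷ 69.5245 = 1.24874.

1.249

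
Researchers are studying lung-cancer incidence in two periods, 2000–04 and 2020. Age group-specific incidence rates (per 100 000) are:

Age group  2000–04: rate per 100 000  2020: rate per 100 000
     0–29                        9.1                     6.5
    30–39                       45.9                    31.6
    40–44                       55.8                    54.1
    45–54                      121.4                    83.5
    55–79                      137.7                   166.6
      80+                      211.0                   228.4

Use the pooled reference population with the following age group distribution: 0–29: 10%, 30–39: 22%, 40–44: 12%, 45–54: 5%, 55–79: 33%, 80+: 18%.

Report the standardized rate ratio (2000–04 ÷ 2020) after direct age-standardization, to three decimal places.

0.937

Standard weights: 0.10, 0.22, 0.12, 0.05, 0.33, 0.18.
2000–04: 0.1000×9.1 + 0.2200×45.9 + 0.1200×55.8 + 0.0500×121.4 + 0.3300×137.7 + 0.1800×211.0 = 107.1950 per 100 000.
2020: 0.1000×6.5 + 0.2200×31.6 + 0.1200×54.1 + 0.0500×83.5 + 0.3300×166.6 + 0.1800×228.4 = 114.3590 per 100 000.
Ratio = 107.1950 ÷ 114.3590 = 0.93736.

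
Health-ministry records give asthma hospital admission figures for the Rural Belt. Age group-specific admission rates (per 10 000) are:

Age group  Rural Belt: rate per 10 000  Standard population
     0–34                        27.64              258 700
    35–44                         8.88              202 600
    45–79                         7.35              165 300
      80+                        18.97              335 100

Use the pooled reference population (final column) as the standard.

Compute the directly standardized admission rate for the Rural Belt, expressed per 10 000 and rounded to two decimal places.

Standard total = 961 700; weights = 0.2690, 0.2107, 0.1719, 0.3484.
Standardized rate: 0.2690×27.64 + 0.2107×8.88 + 0.1719×7.35 + 0.3484×18.97 = 17.1793 per 10 000.

17.18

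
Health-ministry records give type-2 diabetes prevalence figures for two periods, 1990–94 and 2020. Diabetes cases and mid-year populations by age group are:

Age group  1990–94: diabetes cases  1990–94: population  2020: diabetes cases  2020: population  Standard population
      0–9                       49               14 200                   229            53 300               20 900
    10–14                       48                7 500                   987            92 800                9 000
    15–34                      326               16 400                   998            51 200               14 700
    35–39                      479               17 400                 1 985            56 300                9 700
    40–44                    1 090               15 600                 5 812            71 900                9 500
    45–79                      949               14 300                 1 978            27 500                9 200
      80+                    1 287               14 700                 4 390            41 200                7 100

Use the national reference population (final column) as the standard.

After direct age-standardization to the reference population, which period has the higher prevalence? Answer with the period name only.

Age-specific rates per 1 000 for 1990–94: 3.451, 6.400, 19.878, 27.529, 69.872, 66.364, 87.551.
For 2020: 4.296, 10.636, 19.492, 35.258, 80.834, 71.927, 106.553.
Standard total = 80 100; weights = 0.2609, 0.1124, 0.1835, 0.1211, 0.1186, 0.1149, 0.0886.
1990–94: 0.2609×3.451 + 0.1124×6.400 + 0.1835×19.878 + 0.1211×27.529 + 0.1186×69.872 + 0.1149×66.364 + 0.0886×87.551 = 32.2709 per 1 000.
2020: 0.2609×4.296 + 0.1124×10.636 + 0.1835×19.492 + 0.1211×35.258 + 0.1186×80.834 + 0.1149×71.927 + 0.0886×106.553 = 37.4562 per 1 000.
The crude rates (42.24 vs 41.55) would put 1990–94 higher, but that reflects its age composition; once standardized to a common age structure, 2020 has the higher underlying rate.

2020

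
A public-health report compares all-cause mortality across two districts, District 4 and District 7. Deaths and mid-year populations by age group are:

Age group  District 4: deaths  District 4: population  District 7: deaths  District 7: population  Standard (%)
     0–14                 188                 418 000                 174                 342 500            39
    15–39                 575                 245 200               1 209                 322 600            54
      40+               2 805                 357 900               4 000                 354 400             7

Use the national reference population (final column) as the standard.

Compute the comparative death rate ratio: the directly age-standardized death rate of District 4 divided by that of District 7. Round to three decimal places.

Age-specific rates per 100 000 for District 4: 44.98, 234.50, 783.74.
For District 7: 50.80, 374.77, 1128.67.
Standard weights: 0.39, 0.54, 0.07.
District 4: 0.3900×44.98 + 0.5400×234.50 + 0.0700×783.74 = 199.0337 per 100 000.
District 7: 0.3900×50.80 + 0.5400×374.77 + 0.0700×1128.67 = 301.1944 per 100 000.
Ratio = 199.0337 ÷ 301.1944 = 0.66081.

0.661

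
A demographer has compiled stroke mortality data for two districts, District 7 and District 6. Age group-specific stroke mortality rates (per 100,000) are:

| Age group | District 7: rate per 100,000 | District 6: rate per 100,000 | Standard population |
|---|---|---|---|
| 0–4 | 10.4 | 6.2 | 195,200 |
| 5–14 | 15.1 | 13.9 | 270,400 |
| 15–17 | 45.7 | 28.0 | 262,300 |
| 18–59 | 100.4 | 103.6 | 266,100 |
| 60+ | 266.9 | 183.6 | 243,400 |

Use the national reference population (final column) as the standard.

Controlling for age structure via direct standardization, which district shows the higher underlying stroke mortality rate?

District 7

Standard total = 1,237,400; weights = 0.1578, 0.2185, 0.2120, 0.2150, 0.1967.
District 7: 0.1578×10.4 + 0.2185×15.1 + 0.2120×45.7 + 0.2150×100.4 + 0.1967×266.9 = 88.7184 per 100,000.
District 6: 0.1578×6.2 + 0.2185×13.9 + 0.2120×28.0 + 0.2150×103.6 + 0.1967×183.6 = 68.3444 per 100,000.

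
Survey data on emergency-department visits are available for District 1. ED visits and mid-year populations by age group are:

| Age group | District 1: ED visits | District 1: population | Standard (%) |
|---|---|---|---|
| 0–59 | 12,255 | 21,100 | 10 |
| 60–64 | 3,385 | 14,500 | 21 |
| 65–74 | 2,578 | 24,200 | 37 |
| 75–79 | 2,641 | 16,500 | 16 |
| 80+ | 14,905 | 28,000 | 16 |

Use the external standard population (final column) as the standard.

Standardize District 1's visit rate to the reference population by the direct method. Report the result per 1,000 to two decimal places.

257.30

Age-specific rates per 1,000 for District 1: 580.806, 233.448, 106.529, 160.061, 532.321.
Standard weights: 0.10, 0.21, 0.37, 0.16, 0.16.
Standardized rate: 0.1000×580.806 + 0.2100×233.448 + 0.3700×106.529 + 0.1600×160.061 + 0.1600×532.321 = 257.3015 per 1,000.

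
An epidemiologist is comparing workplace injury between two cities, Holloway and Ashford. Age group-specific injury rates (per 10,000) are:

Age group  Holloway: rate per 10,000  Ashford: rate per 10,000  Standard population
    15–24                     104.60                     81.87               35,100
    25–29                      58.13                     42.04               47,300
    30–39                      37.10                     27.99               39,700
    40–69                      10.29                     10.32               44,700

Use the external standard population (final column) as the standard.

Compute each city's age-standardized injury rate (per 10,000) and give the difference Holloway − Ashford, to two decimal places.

11.51

Standard total = 166,800; weights = 0.2104, 0.2836, 0.2380, 0.2680.
Holloway: 0.2104×104.60 + 0.2836×58.13 + 0.2380×37.10 + 0.2680×10.29 = 50.0830 per 10,000.
Ashford: 0.2104×81.87 + 0.2836×42.04 + 0.2380×27.99 + 0.2680×10.32 = 38.5770 per 10,000.
Difference = 50.0830 − 38.5770 = 11.5060.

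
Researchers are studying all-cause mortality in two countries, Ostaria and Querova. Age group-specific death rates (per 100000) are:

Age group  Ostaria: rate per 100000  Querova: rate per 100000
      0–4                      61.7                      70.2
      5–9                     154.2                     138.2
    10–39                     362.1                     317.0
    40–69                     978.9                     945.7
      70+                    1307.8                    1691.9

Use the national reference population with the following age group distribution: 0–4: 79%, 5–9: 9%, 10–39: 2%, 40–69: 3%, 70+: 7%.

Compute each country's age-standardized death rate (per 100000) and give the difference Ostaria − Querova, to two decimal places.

Standard weights: 0.79, 0.09, 0.02, 0.03, 0.07.
Ostaria: 0.7900×61.7 + 0.0900×154.2 + 0.0200×362.1 + 0.0300×978.9 + 0.0700×1307.8 = 190.7760 per 100000.
Querova: 0.7900×70.2 + 0.0900×138.2 + 0.0200×317.0 + 0.0300×945.7 + 0.0700×1691.9 = 221.0400 per 100000.
Difference = 190.7760 − 221.0400 = -30.2640.

-30.26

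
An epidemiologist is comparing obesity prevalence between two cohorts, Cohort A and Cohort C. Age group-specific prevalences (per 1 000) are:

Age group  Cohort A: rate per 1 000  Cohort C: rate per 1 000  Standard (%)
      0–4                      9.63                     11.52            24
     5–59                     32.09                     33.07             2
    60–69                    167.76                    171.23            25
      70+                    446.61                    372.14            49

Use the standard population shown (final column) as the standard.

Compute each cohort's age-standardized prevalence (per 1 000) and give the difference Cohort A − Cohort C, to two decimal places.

35.15

Standard weights: 0.24, 0.02, 0.25, 0.49.
Cohort A: 0.2400×9.63 + 0.0200×32.09 + 0.2500×167.76 + 0.4900×446.61 = 263.7319 per 1 000.
Cohort C: 0.2400×11.52 + 0.0200×33.07 + 0.2500×171.23 + 0.4900×372.14 = 228.5823 per 1 000.
Difference = 263.7319 − 228.5823 = 35.1496.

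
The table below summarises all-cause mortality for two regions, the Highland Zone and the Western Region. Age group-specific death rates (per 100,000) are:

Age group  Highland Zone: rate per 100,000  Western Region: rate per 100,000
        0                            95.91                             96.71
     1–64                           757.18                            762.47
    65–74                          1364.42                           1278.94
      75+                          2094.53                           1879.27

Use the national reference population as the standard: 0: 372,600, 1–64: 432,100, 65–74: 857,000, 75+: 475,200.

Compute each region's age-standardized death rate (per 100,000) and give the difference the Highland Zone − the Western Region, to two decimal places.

80.94

Standard total = 2,136,900; weights = 0.1744, 0.2022, 0.4010, 0.2224.
The Highland Zone: 0.1744×95.91 + 0.2022×757.18 + 0.4010×1364.42 + 0.2224×2094.53 = 1182.8079 per 100,000.
The Western Region: 0.1744×96.71 + 0.2022×762.47 + 0.4010×1278.94 + 0.2224×1879.27 = 1101.8663 per 100,000.
Difference = 1182.8079 − 1101.8663 = 80.9416.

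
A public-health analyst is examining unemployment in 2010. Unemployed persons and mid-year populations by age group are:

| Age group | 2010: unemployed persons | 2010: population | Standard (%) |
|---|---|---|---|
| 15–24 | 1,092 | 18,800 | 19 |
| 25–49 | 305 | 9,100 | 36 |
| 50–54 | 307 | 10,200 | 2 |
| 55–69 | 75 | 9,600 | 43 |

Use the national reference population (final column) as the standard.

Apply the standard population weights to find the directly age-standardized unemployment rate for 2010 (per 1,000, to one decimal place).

Age-specific rates per 1,000 for 2010: 58.085, 33.516, 30.098, 7.812.
Standard weights: 0.19, 0.36, 0.02, 0.43.
Standardized rate: 0.1900×58.085 + 0.3600×33.516 + 0.0200×30.098 + 0.4300×7.812 = 27.0634 per 1,000.

27.1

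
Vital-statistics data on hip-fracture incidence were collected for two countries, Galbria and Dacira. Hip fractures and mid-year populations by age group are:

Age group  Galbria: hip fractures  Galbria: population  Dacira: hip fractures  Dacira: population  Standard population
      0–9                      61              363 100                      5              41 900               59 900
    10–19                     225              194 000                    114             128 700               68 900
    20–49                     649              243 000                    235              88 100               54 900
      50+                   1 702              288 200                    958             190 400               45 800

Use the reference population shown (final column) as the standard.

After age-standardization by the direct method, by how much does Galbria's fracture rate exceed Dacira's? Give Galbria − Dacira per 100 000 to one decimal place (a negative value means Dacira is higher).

Age-specific rates per 100 000 for Galbria: 16.80, 115.98, 267.08, 590.56.
For Dacira: 11.93, 88.58, 266.74, 503.15.
Standard total = 229 500; weights = 0.2610, 0.3002, 0.2392, 0.1996.
Galbria: 0.2610×16.80 + 0.3002×115.98 + 0.2392×267.08 + 0.1996×590.56 = 220.9483 per 100 000.
Dacira: 0.2610×11.93 + 0.3002×88.58 + 0.2392×266.74 + 0.1996×503.15 = 193.9273 per 100 000.
Difference = 220.9483 − 193.9273 = 27.0210.

27.0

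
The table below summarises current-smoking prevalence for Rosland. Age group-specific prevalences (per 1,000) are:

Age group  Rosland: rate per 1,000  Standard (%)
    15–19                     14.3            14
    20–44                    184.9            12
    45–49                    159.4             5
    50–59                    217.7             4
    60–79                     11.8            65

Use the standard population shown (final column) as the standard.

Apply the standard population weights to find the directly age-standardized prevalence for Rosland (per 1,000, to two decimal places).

48.54

Standard weights: 0.14, 0.12, 0.05, 0.04, 0.65.
Standardized rate: 0.1400×14.3 + 0.1200×184.9 + 0.0500×159.4 + 0.0400×217.7 + 0.6500×11.8 = 48.5380 per 1,000.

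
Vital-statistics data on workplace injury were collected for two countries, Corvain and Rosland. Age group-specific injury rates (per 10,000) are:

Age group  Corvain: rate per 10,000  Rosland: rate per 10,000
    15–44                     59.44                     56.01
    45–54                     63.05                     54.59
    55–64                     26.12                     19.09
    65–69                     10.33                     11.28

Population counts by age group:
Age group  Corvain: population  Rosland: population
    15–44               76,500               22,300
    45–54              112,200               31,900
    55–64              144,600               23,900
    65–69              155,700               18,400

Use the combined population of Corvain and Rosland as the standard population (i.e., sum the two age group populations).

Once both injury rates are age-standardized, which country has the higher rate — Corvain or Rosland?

Combined standard total = 585,500; weights = 0.1687, 0.2461, 0.2878, 0.2974.
Corvain: 0.1687×59.44 + 0.2461×63.05 + 0.2878×26.12 + 0.2974×10.33 = 36.1364 per 10,000.
Rosland: 0.1687×56.01 + 0.2461×54.59 + 0.2878×19.09 + 0.2974×11.28 = 31.7348 per 10,000.
The crude rates (34.78 vs 37.87) would put Rosland higher, but that reflects its age composition; once standardized to a common age structure, Corvain has the higher underlying rate.

Corvain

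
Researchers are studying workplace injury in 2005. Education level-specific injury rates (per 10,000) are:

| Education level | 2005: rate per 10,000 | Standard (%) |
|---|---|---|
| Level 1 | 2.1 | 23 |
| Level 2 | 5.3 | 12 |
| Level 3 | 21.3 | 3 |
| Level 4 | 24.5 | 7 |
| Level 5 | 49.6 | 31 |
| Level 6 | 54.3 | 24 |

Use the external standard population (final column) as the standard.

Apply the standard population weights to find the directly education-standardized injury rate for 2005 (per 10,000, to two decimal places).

31.88

Standard weights: 0.23, 0.12, 0.03, 0.07, 0.31, 0.24.
Standardized rate: 0.2300×2.1 + 0.1200×5.3 + 0.0300×21.3 + 0.0700×24.5 + 0.3100×49.6 + 0.2400×54.3 = 31.8810 per 10,000.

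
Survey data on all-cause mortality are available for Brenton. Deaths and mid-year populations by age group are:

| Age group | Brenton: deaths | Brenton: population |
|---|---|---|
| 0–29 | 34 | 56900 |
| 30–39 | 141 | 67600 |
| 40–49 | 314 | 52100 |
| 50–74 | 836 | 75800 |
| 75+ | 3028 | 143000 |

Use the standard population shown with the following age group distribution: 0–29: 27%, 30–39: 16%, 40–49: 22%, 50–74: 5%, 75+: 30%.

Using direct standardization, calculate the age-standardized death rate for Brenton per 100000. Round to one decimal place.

872.5

Age-specific rates per 100000 for Brenton: 59.75, 208.58, 602.69, 1102.90, 2117.48.
Standard weights: 0.27, 0.16, 0.22, 0.05, 0.30.
Standardized rate: 0.2700×59.75 + 0.1600×208.58 + 0.2200×602.69 + 0.0500×1102.90 + 0.3000×2117.48 = 872.4874 per 100000.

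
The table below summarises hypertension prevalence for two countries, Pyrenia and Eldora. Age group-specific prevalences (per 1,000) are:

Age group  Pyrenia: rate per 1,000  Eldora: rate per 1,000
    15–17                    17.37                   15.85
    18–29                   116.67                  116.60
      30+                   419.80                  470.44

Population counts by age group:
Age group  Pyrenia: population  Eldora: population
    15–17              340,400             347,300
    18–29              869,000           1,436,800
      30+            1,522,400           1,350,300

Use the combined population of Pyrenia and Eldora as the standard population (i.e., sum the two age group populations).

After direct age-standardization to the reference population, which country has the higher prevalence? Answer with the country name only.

Eldora

Combined standard total = 5,866,200; weights = 0.1172, 0.3931, 0.4897.
Pyrenia: 0.1172×17.37 + 0.3931×116.67 + 0.4897×419.80 = 253.4729 per 1,000.
Eldora: 0.1172×15.85 + 0.3931×116.60 + 0.4897×470.44 = 278.0658 per 1,000.
The crude rates (273.23 vs 257.87) would put Pyrenia higher, but that reflects its age composition; once standardized to a common age structure, Eldora has the higher underlying rate.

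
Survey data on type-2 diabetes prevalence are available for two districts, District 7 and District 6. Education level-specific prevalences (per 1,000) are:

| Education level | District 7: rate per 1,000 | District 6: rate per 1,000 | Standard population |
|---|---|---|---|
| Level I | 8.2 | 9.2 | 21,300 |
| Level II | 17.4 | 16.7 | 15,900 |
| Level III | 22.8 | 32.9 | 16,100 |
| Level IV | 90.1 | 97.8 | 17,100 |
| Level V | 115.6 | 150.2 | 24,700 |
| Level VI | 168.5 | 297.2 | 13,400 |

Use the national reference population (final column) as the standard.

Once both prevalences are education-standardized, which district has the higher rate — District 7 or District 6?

District 6

Standard total = 108,500; weights = 0.1963, 0.1465, 0.1484, 0.1576, 0.2276, 0.1235.
District 7: 0.1963×8.2 + 0.1465×17.4 + 0.1484×22.8 + 0.1576×90.1 + 0.2276×115.6 + 0.1235×168.5 = 68.8694 per 1,000.
District 6: 0.1963×9.2 + 0.1465×16.7 + 0.1484×32.9 + 0.1576×97.8 + 0.2276×150.2 + 0.1235×297.2 = 95.4468 per 1,000.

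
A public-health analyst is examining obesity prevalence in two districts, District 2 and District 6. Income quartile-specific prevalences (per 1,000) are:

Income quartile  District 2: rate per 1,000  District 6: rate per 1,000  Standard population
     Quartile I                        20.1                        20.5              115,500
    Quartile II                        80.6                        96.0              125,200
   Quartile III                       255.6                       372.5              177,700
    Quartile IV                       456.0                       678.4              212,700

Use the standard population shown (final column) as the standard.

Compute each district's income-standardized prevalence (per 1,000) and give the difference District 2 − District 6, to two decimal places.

-111.00

Standard total = 631,100; weights = 0.1830, 0.1984, 0.2816, 0.3370.
District 2: 0.1830×20.1 + 0.1984×80.6 + 0.2816×255.6 + 0.3370×456.0 = 245.3240 per 1,000.
District 6: 0.1830×20.5 + 0.1984×96.0 + 0.2816×372.5 + 0.3370×678.4 = 356.3237 per 1,000.
Difference = 245.3240 − 356.3237 = -110.9997.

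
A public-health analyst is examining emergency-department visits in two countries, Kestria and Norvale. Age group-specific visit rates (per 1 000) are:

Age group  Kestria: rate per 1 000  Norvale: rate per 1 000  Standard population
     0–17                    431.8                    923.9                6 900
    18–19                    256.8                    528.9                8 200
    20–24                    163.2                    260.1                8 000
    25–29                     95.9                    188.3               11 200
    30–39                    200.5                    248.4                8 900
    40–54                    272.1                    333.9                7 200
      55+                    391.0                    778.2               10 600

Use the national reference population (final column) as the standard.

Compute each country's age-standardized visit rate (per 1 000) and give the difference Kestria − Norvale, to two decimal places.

-203.48

Standard total = 61 000; weights = 0.1131, 0.1344, 0.1311, 0.1836, 0.1459, 0.1180, 0.1738.
Kestria: 0.1131×431.8 + 0.1344×256.8 + 0.1311×163.2 + 0.1836×95.9 + 0.1459×200.5 + 0.1180×272.1 + 0.1738×391.0 = 251.6890 per 1 000.
Norvale: 0.1131×923.9 + 0.1344×528.9 + 0.1311×260.1 + 0.1836×188.3 + 0.1459×248.4 + 0.1180×333.9 + 0.1738×778.2 = 455.1707 per 1 000.
Difference = 251.6890 − 455.1707 = -203.4816.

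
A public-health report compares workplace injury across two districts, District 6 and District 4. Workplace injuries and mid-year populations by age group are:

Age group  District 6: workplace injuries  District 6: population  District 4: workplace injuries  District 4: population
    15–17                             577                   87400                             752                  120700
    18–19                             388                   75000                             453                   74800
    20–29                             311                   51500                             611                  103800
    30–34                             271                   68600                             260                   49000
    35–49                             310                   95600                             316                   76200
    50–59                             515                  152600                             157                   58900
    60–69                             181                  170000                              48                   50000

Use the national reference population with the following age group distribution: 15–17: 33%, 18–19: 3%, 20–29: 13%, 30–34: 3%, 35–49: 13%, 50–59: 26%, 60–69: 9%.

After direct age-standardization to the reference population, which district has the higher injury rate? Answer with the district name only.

Age-specific rates per 10000 for District 6: 66.02, 51.73, 60.39, 39.50, 32.43, 33.75, 10.65.
For District 4: 62.30, 60.56, 58.86, 53.06, 41.47, 26.66, 9.60.
Standard weights: 0.33, 0.03, 0.13, 0.03, 0.13, 0.26, 0.09.
District 6: 0.3300×66.02 + 0.0300×51.73 + 0.1300×60.39 + 0.0300×39.50 + 0.1300×32.43 + 0.2600×33.75 + 0.0900×10.65 = 46.3219 per 10000.
District 4: 0.3300×62.30 + 0.0300×60.56 + 0.1300×58.86 + 0.0300×53.06 + 0.1300×41.47 + 0.2600×26.66 + 0.0900×9.60 = 44.8064 per 10000.
The crude rates (36.43 vs 48.69) would put District 4 higher, but that reflects its age composition; once standardized to a common age structure, District 6 has the higher underlying rate.

District 6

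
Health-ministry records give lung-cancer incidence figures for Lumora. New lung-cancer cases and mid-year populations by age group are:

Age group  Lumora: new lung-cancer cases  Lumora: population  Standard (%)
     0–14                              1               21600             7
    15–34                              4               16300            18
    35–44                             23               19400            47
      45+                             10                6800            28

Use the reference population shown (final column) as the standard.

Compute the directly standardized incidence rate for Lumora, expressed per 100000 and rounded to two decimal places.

101.64

Age-specific rates per 100000 for Lumora: 4.63, 24.54, 118.56, 147.06.
Standard weights: 0.07, 0.18, 0.47, 0.28.
Standardized rate: 0.0700×4.63 + 0.1800×24.54 + 0.4700×118.56 + 0.2800×147.06 = 101.6394 per 100000.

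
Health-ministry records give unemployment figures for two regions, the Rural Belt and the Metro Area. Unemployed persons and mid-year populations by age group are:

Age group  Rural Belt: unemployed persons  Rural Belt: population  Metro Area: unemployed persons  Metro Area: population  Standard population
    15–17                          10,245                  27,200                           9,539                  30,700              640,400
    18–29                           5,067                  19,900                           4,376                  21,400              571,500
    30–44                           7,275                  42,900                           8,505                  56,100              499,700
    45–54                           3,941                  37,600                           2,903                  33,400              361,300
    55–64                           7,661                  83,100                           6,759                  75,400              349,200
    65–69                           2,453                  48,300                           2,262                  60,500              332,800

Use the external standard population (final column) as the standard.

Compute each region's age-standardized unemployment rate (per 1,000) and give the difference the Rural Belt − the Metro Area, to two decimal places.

Age-specific rates per 1,000 for the Rural Belt: 376.654, 254.623, 169.580, 104.814, 92.190, 50.787.
For the Metro Area: 310.717, 204.486, 151.604, 86.916, 89.642, 37.388.
Standard total = 2,754,900; weights = 0.2325, 0.2074, 0.1814, 0.1311, 0.1268, 0.1208.
The Rural Belt: 0.2325×376.654 + 0.2074×254.623 + 0.1814×169.580 + 0.1311×104.814 + 0.1268×92.190 + 0.1208×50.787 = 202.7042 per 1,000.
The Metro Area: 0.2325×310.717 + 0.2074×204.486 + 0.1814×151.604 + 0.1311×86.916 + 0.1268×89.642 + 0.1208×37.388 = 169.4261 per 1,000.
Difference = 202.7042 − 169.4261 = 33.2781.

33.28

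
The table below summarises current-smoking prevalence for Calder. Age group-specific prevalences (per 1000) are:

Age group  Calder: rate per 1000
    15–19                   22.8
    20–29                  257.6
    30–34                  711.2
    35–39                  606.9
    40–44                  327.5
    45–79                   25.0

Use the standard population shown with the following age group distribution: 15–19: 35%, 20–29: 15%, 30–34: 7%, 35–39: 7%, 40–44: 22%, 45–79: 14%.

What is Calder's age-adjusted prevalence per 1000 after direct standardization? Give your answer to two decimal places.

214.44

Standard weights: 0.35, 0.15, 0.07, 0.07, 0.22, 0.14.
Standardized rate: 0.3500×22.8 + 0.1500×257.6 + 0.0700×711.2 + 0.0700×606.9 + 0.2200×327.5 + 0.1400×25.0 = 214.4370 per 1000.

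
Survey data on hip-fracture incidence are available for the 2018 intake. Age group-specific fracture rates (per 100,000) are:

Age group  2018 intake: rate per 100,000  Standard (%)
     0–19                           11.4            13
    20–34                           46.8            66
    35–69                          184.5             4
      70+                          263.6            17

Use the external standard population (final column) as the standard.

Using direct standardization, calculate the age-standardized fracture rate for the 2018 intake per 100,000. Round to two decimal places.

Standard weights: 0.13, 0.66, 0.04, 0.17.
Standardized rate: 0.1300×11.4 + 0.6600×46.8 + 0.0400×184.5 + 0.1700×263.6 = 84.5620 per 100,000.

84.56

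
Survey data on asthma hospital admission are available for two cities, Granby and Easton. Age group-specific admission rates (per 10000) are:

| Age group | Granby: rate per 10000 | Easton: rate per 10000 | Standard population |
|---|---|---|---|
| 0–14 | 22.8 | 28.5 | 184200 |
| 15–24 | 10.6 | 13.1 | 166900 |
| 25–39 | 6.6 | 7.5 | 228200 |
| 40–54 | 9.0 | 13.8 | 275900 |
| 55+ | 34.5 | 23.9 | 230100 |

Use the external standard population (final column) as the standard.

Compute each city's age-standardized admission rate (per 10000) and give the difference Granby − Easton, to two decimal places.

Standard total = 1085300; weights = 0.1697, 0.1538, 0.2103, 0.2542, 0.2120.
Granby: 0.1697×22.8 + 0.1538×10.6 + 0.2103×6.6 + 0.2542×9.0 + 0.2120×34.5 = 16.4900 per 10000.
Easton: 0.1697×28.5 + 0.1538×13.1 + 0.2103×7.5 + 0.2542×13.8 + 0.2120×23.9 = 17.0040 per 10000.
Difference = 16.4900 − 17.0040 = -0.5140.

-0.51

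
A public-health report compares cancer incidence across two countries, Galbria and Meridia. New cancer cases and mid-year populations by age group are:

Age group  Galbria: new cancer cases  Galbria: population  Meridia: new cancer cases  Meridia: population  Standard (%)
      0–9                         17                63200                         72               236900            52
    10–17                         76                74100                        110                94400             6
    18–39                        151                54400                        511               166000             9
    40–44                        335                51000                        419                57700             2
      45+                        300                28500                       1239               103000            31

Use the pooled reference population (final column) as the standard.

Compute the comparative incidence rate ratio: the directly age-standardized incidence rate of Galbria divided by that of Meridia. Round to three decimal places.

Age-specific rates per 100000 for Galbria: 26.90, 102.56, 277.57, 656.86, 1052.63.
For Meridia: 30.39, 116.53, 307.83, 726.17, 1202.91.
Standard weights: 0.52, 0.06, 0.09, 0.02, 0.31.
Galbria: 0.5200×26.90 + 0.0600×102.56 + 0.0900×277.57 + 0.0200×656.86 + 0.3100×1052.63 = 384.5758 per 100000.
Meridia: 0.5200×30.39 + 0.0600×116.53 + 0.0900×307.83 + 0.0200×726.17 + 0.3100×1202.91 = 437.9268 per 100000.
Ratio = 384.5758 ÷ 437.9268 = 0.87817.

0.878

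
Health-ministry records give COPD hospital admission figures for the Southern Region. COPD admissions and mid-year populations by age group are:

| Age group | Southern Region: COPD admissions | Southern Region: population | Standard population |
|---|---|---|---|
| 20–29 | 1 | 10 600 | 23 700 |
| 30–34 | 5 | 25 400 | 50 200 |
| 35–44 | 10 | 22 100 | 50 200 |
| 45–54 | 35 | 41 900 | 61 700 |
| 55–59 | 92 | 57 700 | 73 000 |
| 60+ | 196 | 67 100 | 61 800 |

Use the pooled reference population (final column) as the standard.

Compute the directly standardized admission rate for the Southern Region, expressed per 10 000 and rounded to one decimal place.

Age-specific rates per 10 000 for the Southern Region: 0.94, 1.97, 4.52, 8.35, 15.94, 29.21.
Standard total = 320 600; weights = 0.0739, 0.1566, 0.1566, 0.1925, 0.2277, 0.1928.
Standardized rate: 0.0739×0.94 + 0.1566×1.97 + 0.1566×4.52 + 0.1925×8.35 + 0.2277×15.94 + 0.1928×29.21 = 11.9553 per 10 000.

12.0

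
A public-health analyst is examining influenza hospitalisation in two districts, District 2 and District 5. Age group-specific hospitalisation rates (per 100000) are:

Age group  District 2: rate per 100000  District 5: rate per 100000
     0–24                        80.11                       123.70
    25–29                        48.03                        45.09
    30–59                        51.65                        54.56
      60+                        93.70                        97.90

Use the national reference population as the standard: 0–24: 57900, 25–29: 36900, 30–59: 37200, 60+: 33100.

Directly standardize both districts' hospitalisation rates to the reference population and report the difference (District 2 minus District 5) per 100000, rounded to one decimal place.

-16.1

Standard total = 165100; weights = 0.3507, 0.2235, 0.2253, 0.2005.
District 2: 0.3507×80.11 + 0.2235×48.03 + 0.2253×51.65 + 0.2005×93.70 = 69.2521 per 100000.
District 5: 0.3507×123.70 + 0.2235×45.09 + 0.2253×54.56 + 0.2005×97.90 = 85.3796 per 100000.
Difference = 69.2521 − 85.3796 = -16.1275.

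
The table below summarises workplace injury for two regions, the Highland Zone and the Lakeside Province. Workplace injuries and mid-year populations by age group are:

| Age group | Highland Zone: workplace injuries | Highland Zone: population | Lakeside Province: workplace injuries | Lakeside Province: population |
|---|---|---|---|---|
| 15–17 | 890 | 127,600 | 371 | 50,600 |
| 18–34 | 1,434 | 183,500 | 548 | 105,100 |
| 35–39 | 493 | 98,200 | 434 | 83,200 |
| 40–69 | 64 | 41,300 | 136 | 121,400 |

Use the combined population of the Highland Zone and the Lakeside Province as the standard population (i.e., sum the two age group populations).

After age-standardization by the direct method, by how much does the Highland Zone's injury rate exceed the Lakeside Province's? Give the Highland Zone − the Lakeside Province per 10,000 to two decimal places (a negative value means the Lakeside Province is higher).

Age-specific rates per 10,000 for the Highland Zone: 69.75, 78.15, 50.20, 15.50.
For the Lakeside Province: 73.32, 52.14, 52.16, 11.20.
Combined standard total = 810,900; weights = 0.2198, 0.3559, 0.2237, 0.2006.
The Highland Zone: 0.2198×69.75 + 0.3559×78.15 + 0.2237×50.20 + 0.2006×15.50 = 57.4803 per 10,000.
The Lakeside Province: 0.2198×73.32 + 0.3559×52.14 + 0.2237×52.16 + 0.2006×11.20 = 48.5863 per 10,000.
Difference = 57.4803 − 48.5863 = 8.8940.

8.89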